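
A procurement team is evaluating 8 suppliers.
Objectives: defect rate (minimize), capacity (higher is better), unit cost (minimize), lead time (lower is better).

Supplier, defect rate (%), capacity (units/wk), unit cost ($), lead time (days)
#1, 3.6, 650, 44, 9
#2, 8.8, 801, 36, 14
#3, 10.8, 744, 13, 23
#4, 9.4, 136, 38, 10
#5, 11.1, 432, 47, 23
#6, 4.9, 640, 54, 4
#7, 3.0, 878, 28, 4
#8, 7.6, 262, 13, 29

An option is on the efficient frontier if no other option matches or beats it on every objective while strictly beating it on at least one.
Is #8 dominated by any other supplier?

#1: worse on unit cost (44 vs 13).
#2: worse on defect rate (8.8 vs 7.6).
#3: worse on defect rate (10.8 vs 7.6).
#4: worse on defect rate (9.4 vs 7.6).
#5: worse on defect rate (11.1 vs 7.6).
#6: worse on unit cost (54 vs 13).
#7: worse on unit cost (28 vs 13).
No option is at least as good as #8 on every objective and strictly better on one.

No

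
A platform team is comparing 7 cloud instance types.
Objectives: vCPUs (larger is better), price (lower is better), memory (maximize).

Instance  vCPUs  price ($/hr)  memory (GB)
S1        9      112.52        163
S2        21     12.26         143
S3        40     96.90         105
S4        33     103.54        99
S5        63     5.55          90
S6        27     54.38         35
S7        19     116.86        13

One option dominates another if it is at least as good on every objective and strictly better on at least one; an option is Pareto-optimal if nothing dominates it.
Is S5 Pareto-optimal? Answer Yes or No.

Yes

S1: worse on vCPUs (9 vs 63).
S2: worse on vCPUs (21 vs 63).
S3: worse on vCPUs (40 vs 63).
S4: worse on vCPUs (33 vs 63).
S6: worse on vCPUs (27 vs 63).
S7: worse on vCPUs (19 vs 63).
No option is at least as good as S5 on every objective and strictly better on one.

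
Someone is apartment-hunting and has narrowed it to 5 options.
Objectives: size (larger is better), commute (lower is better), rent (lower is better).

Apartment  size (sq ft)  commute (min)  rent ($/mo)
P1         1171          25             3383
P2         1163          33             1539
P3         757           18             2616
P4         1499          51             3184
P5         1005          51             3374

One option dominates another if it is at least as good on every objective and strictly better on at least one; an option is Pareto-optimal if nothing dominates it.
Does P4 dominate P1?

No

P4 vs P1: P4 is worse on commute (51 vs 25), so it does not dominate P1.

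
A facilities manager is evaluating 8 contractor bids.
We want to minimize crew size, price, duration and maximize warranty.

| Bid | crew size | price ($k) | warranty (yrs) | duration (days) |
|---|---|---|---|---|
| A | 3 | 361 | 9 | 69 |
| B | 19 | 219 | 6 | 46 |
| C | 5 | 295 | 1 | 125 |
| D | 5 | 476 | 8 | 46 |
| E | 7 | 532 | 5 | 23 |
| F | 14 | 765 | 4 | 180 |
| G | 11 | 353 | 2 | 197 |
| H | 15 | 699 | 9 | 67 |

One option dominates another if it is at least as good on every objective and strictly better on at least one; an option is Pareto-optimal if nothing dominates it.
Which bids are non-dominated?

A, B, C, D, E, G, H

A: not dominated (best crew size).
B: not dominated (best price).
C: not dominated.
D: not dominated.
E: not dominated (best duration).
F: dominated by A (crew size 3≤14, price 361≤765, warranty 9≥4, duration 69≤180).
G: not dominated.
H: not dominated.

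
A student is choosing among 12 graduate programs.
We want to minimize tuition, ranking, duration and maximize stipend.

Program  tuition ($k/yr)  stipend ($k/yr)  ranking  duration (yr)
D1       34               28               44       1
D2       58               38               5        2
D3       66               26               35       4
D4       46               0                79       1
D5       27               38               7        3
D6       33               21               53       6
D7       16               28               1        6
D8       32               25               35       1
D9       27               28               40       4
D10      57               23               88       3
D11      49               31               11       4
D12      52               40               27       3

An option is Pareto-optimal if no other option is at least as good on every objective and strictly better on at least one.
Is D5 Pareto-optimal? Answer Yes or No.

Yes

D1: worse on tuition (34 vs 27).
D2: worse on tuition (58 vs 27).
D3: worse on tuition (66 vs 27).
D4: worse on tuition (46 vs 27).
D6: worse on tuition (33 vs 27).
D7: worse on stipend (28 vs 38).
D8: worse on tuition (32 vs 27).
D9: worse on stipend (28 vs 38).
D10: worse on tuition (57 vs 27).
D11: worse on tuition (49 vs 27).
D12: worse on tuition (52 vs 27).
No option is at least as good as D5 on every objective and strictly better on one.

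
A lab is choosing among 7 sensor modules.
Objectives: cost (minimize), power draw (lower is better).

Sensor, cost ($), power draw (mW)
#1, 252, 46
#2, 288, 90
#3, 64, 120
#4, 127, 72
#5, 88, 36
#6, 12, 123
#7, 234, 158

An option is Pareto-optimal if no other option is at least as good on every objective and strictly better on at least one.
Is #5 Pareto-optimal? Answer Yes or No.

#1: worse on cost (252 vs 88).
#2: worse on cost (288 vs 88).
#3: worse on power draw (120 vs 36).
#4: worse on cost (127 vs 88).
#6: worse on power draw (123 vs 36).
#7: worse on cost (234 vs 88).
No option is at least as good as #5 on every objective and strictly better on one.

Yes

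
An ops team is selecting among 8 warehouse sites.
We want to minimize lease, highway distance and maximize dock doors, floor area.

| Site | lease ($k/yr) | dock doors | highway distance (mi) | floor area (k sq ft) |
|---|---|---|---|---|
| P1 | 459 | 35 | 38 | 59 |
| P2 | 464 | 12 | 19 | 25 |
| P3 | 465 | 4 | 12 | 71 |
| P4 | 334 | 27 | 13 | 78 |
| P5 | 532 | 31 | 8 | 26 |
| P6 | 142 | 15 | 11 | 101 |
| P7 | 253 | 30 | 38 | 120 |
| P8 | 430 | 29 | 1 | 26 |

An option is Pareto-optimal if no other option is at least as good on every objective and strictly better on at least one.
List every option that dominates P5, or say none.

none

P1: worse on highway distance (38 vs 8).
P2: worse on dock doors (12 vs 31).
P3: worse on dock doors (4 vs 31).
P4: worse on dock doors (27 vs 31).
P6: worse on dock doors (15 vs 31).
P7: worse on dock doors (30 vs 31).
P8: worse on dock doors (29 vs 31).
No option dominates P5.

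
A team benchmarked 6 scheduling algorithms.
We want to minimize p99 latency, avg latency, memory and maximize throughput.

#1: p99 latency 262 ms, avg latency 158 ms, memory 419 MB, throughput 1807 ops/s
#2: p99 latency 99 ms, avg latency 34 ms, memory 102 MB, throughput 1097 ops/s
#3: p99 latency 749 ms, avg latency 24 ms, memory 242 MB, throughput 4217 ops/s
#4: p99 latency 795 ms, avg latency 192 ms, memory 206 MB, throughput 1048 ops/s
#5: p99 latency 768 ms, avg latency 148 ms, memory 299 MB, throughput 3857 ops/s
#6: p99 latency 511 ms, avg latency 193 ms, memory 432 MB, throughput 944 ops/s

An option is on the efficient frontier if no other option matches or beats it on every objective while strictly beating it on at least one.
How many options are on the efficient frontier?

3

#1: not dominated.
#2: not dominated (best p99 latency).
#3: not dominated (best avg latency).
#4: dominated by #2 (p99 latency 99≤795, avg latency 34≤192, memory 102≤206, throughput 1097≥1048).
#5: dominated by #3 (p99 latency 749≤768, avg latency 24≤148, memory 242≤299, throughput 4217≥3857).
#6: dominated by #1 (p99 latency 262≤511, avg latency 158≤193, memory 419≤432, throughput 1807≥944).
Pareto-optimal: #1, #2, #3 → 3.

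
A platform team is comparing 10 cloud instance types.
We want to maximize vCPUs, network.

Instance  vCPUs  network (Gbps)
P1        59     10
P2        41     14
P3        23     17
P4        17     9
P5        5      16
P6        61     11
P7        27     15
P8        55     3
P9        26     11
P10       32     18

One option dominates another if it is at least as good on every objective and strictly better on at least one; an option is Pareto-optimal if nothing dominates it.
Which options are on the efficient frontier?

P2, P6, P10

P1: dominated by P6 (vCPUs 61≥59, network 11≥10).
P2: not dominated.
P3: dominated by P10 (vCPUs 32≥23, network 18≥17).
P4: dominated by P1 (vCPUs 59≥17, network 10≥9).
P5: dominated by P3 (vCPUs 23≥5, network 17≥16).
P6: not dominated (best vCPUs).
P7: dominated by P10 (vCPUs 32≥27, network 18≥15).
P8: dominated by P1 (vCPUs 59≥55, network 10≥3).
P9: dominated by P2 (vCPUs 41≥26, network 14≥11).
P10: not dominated (best network).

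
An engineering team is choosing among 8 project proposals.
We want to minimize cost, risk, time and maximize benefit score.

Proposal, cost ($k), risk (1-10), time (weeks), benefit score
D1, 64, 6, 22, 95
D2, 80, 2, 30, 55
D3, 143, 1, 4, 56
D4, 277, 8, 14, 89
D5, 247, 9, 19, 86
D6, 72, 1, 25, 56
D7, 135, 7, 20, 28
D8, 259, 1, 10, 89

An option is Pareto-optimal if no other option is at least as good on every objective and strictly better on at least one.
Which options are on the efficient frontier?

D1: not dominated (best cost).
D2: dominated by D6 (cost 72≤80, risk 1≤2, time 25≤30, benefit score 56≥55).
D3: not dominated (best time).
D4: dominated by D8 (cost 259≤277, risk 1≤8, time 10≤14, benefit score 89≥89).
D5: not dominated.
D6: not dominated.
D7: not dominated.
D8: not dominated.

D1, D3, D5, D6, D7, D8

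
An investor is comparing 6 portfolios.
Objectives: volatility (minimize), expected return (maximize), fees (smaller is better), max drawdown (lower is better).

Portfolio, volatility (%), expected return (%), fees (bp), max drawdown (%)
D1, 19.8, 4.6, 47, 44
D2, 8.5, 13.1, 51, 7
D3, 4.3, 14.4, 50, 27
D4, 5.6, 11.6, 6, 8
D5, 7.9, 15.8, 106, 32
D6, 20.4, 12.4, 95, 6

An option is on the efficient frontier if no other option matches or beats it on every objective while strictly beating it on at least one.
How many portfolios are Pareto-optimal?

5

D1: dominated by D4 (volatility 5.6≤19.8, expected return 11.6≥4.6, fees 6≤47, max drawdown 8≤44).
D2: not dominated.
D3: not dominated (best volatility).
D4: not dominated (best fees).
D5: not dominated (best expected return).
D6: not dominated (best max drawdown).
Pareto-optimal: D2, D3, D4, D5, D6 → 5.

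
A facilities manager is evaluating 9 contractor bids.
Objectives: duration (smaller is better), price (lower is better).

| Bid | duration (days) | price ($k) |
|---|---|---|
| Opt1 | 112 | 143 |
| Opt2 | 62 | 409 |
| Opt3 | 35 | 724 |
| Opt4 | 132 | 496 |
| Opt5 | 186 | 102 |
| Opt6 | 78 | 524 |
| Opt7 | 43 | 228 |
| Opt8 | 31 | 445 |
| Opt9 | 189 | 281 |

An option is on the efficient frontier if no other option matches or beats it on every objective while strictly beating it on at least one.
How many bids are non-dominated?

4

Opt1: not dominated.
Opt2: dominated by Opt7 (duration 43≤62, price 228≤409).
Opt3: dominated by Opt8 (duration 31≤35, price 445≤724).
Opt4: dominated by Opt1 (duration 112≤132, price 143≤496).
Opt5: not dominated (best price).
Opt6: dominated by Opt2 (duration 62≤78, price 409≤524).
Opt7: not dominated.
Opt8: not dominated (best duration).
Opt9: dominated by Opt1 (duration 112≤189, price 143≤281).
Pareto-optimal: Opt1, Opt5, Opt7, Opt8 → 4.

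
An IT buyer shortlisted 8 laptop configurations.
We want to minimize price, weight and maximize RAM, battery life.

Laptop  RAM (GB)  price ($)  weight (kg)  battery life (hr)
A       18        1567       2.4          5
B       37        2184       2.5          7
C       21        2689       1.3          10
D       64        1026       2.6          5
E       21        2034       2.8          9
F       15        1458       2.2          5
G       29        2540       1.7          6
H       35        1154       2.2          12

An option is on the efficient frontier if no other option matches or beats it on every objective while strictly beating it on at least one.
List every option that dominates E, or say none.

H: RAM 35≥21, price 1154≤2034, weight 2.2≤2.8, battery life 12≥9 — dominates E.
Others (A, B, C, D, F, G) are each worse than E on at least one objective.

H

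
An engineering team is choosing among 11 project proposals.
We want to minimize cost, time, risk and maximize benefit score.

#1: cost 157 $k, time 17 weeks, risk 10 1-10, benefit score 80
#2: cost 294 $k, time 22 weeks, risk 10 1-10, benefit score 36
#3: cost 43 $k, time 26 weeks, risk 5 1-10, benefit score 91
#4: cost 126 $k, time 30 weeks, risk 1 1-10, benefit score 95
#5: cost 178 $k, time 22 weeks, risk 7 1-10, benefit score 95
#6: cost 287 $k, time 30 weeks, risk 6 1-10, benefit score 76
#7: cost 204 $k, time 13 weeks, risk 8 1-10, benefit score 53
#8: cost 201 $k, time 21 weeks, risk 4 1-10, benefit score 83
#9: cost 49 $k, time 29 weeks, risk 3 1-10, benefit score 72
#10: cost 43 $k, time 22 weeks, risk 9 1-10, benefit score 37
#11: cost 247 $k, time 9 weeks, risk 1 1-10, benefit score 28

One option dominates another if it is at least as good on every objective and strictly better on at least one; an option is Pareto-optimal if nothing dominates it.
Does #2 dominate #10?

No

#2 vs #10: #2 is worse on cost (294 vs 43), so it does not dominate #10.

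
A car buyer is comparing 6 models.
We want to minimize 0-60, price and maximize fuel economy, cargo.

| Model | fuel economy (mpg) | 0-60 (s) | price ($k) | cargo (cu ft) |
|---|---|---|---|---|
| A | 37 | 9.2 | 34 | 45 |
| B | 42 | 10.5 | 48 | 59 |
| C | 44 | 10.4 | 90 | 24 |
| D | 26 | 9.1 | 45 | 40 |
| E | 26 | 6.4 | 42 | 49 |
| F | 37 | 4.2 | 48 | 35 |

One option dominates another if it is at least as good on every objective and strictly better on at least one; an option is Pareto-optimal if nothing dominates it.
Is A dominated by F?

No

F vs A: F is worse on price (48 vs 34), so it does not dominate A.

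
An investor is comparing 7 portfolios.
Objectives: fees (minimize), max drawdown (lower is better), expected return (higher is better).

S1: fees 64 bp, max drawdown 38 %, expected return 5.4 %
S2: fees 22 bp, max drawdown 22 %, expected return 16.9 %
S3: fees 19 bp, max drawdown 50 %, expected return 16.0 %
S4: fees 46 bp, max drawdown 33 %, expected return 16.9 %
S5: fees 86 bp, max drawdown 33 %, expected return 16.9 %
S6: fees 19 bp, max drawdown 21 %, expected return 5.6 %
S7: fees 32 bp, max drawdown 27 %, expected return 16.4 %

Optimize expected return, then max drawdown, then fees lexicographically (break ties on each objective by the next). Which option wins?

S2

First maximize expected return: best is 16.9, kept {S2, S4, S5}.
Then minimize max drawdown: best is 22, kept {S2}.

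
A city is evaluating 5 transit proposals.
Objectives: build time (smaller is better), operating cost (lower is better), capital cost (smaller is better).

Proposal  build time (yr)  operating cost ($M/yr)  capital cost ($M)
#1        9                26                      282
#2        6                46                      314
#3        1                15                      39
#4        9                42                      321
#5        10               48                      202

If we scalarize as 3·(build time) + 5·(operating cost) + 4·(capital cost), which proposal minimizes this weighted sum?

#1: 3·9 + 5·26 + 4·282 = 1285
#2: 3·6 + 5·46 + 4·314 = 1504
#3: 3·1 + 5·15 + 4·39 = 234
#4: 3·9 + 5·42 + 4·321 = 1521
#5: 3·10 + 5·48 + 4·202 = 1078
Lowest: #3 at 234.

#3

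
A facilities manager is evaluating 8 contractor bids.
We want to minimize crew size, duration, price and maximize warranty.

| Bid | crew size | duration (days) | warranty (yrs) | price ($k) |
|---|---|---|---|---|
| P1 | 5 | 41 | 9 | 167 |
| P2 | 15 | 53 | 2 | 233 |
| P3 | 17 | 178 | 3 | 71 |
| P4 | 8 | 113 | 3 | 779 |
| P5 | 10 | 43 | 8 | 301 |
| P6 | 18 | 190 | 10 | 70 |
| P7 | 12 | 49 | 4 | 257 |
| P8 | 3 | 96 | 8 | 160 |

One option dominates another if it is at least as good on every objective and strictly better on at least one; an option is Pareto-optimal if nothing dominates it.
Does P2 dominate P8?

No

P2 vs P8: P2 is worse on crew size (15 vs 3), so it does not dominate P8.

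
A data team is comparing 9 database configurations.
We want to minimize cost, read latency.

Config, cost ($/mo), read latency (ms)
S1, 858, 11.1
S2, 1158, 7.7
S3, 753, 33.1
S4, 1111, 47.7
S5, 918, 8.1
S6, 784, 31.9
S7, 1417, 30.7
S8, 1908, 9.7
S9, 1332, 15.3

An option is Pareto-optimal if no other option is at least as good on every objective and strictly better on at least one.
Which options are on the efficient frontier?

S1: not dominated.
S2: not dominated (best read latency).
S3: not dominated (best cost).
S4: dominated by S1 (cost 858≤1111, read latency 11.1≤47.7).
S5: not dominated.
S6: not dominated.
S7: dominated by S1 (cost 858≤1417, read latency 11.1≤30.7).
S8: dominated by S2 (cost 1158≤1908, read latency 7.7≤9.7).
S9: dominated by S1 (cost 858≤1332, read latency 11.1≤15.3).

S1, S2, S3, S5, S6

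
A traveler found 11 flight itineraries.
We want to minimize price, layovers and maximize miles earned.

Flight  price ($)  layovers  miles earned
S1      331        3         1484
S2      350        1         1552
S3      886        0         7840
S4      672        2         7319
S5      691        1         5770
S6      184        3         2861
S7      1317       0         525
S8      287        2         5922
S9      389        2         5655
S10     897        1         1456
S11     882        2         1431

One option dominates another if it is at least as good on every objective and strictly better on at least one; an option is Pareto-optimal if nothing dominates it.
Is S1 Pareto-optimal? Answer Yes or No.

No

S6 vs S1: price 184≤331, layovers 3≤3, miles earned 2861≥1484 — S6 is at least as good on every objective and strictly better on at least one, so S6 dominates S1.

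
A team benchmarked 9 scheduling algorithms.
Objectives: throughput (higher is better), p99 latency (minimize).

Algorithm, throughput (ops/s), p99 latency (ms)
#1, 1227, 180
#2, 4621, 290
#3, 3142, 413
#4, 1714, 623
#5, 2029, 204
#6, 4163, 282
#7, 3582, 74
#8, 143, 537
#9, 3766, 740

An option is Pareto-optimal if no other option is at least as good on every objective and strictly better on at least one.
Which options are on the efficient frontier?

#1: dominated by #7 (throughput 3582≥1227, p99 latency 74≤180).
#2: not dominated (best throughput).
#3: dominated by #2 (throughput 4621≥3142, p99 latency 290≤413).
#4: dominated by #2 (throughput 4621≥1714, p99 latency 290≤623).
#5: dominated by #7 (throughput 3582≥2029, p99 latency 74≤204).
#6: not dominated.
#7: not dominated (best p99 latency).
#8: dominated by #1 (throughput 1227≥143, p99 latency 180≤537).
#9: dominated by #2 (throughput 4621≥3766, p99 latency 290≤740).

#2, #6, #7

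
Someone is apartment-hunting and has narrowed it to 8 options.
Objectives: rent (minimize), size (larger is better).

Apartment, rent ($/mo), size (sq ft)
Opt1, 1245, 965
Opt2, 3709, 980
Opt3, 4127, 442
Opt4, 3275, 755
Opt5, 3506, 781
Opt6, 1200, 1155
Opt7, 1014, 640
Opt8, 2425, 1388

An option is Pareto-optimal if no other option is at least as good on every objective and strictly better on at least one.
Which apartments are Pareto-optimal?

Opt1: dominated by Opt6 (rent 1200≤1245, size 1155≥965).
Opt2: dominated by Opt6 (rent 1200≤3709, size 1155≥980).
Opt3: dominated by Opt1 (rent 1245≤4127, size 965≥442).
Opt4: dominated by Opt1 (rent 1245≤3275, size 965≥755).
Opt5: dominated by Opt1 (rent 1245≤3506, size 965≥781).
Opt6: not dominated.
Opt7: not dominated (best rent).
Opt8: not dominated (best size).

Opt6, Opt7, Opt8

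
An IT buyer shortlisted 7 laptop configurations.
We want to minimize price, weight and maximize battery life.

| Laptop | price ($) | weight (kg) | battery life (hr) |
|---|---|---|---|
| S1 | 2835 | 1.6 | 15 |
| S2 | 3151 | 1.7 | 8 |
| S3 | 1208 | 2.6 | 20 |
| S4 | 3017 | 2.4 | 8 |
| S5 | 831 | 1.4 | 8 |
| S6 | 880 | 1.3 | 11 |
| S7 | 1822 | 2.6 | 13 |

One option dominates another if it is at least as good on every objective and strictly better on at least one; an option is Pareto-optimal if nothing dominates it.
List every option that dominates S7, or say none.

S3: price 1208≤1822, weight 2.6≤2.6, battery life 20≥13 — dominates S7.
Others (S1, S2, S4, S5, S6) are each worse than S7 on at least one objective.

S3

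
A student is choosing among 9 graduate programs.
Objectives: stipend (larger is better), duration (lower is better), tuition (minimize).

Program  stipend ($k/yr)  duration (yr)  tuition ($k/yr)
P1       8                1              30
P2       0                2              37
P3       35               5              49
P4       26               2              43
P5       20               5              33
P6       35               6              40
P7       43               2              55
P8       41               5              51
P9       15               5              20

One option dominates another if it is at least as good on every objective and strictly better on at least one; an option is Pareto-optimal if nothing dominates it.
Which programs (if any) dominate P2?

P1: stipend 8≥0, duration 1≤2, tuition 30≤37 — dominates P2.
Others (P3, P4, P5, P6, P7, P8, P9) are each worse than P2 on at least one objective.

P1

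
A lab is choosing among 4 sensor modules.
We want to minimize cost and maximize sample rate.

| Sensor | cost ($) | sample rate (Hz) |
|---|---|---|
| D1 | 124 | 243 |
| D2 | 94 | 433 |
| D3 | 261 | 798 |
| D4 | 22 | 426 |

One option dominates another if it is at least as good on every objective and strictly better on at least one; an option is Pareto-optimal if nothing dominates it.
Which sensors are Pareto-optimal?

D1: dominated by D2 (cost 94≤124, sample rate 433≥243).
D2: not dominated.
D3: not dominated (best sample rate).
D4: not dominated (best cost).

D2, D3, D4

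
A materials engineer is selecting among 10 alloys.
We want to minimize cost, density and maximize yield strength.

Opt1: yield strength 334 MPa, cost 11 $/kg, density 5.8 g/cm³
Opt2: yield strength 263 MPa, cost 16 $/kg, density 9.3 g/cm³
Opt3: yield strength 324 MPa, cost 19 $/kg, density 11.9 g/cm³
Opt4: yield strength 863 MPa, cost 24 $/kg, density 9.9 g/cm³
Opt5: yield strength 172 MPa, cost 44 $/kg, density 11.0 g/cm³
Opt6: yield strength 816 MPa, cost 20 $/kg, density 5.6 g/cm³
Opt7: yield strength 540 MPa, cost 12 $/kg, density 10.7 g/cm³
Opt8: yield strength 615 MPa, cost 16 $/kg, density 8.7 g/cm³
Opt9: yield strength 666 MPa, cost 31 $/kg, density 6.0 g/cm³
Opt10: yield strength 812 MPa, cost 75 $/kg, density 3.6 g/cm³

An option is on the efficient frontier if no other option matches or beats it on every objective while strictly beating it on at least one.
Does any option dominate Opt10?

Opt1: worse on yield strength (334 vs 812).
Opt2: worse on yield strength (263 vs 812).
Opt3: worse on yield strength (324 vs 812).
Opt4: worse on density (9.9 vs 3.6).
Opt5: worse on yield strength (172 vs 812).
Opt6: worse on density (5.6 vs 3.6).
Opt7: worse on yield strength (540 vs 812).
Opt8: worse on yield strength (615 vs 812).
Opt9: worse on yield strength (666 vs 812).
No option is at least as good as Opt10 on every objective and strictly better on one.

No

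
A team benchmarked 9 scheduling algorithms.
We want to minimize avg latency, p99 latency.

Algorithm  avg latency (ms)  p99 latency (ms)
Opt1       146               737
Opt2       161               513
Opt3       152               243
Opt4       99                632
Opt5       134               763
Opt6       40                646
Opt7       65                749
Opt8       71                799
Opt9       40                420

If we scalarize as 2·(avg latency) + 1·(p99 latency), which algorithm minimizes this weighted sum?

Opt9

Opt1: 2·146 + 1·737 = 1029
Opt2: 2·161 + 1·513 = 835
Opt3: 2·152 + 1·243 = 547
Opt4: 2·99 + 1·632 = 830
Opt5: 2·134 + 1·763 = 1031
Opt6: 2·40 + 1·646 = 726
Opt7: 2·65 + 1·749 = 879
Opt8: 2·71 + 1·799 = 941
Opt9: 2·40 + 1·420 = 500
Lowest: Opt9 at 500.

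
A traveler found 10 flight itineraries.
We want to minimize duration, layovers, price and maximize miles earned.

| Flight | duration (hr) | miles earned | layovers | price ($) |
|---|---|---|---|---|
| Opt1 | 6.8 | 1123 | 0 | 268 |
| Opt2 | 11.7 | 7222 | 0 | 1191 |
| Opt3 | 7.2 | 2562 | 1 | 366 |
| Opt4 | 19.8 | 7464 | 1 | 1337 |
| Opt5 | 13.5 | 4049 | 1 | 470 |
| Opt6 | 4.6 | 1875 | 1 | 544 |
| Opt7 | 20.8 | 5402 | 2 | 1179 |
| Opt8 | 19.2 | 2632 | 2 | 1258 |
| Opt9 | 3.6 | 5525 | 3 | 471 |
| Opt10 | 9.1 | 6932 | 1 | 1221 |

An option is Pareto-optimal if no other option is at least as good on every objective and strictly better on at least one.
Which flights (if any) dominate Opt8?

Opt2: duration 11.7≤19.2, miles earned 7222≥2632, layovers 0≤2, price 1191≤1258 — dominates Opt8.
Opt5: duration 13.5≤19.2, miles earned 4049≥2632, layovers 1≤2, price 470≤1258 — dominates Opt8.
Opt10: duration 9.1≤19.2, miles earned 6932≥2632, layovers 1≤2, price 1221≤1258 — dominates Opt8.
Others (Opt1, Opt3, Opt4, Opt6, Opt7, Opt9) are each worse than Opt8 on at least one objective.

Opt2, Opt5, Opt10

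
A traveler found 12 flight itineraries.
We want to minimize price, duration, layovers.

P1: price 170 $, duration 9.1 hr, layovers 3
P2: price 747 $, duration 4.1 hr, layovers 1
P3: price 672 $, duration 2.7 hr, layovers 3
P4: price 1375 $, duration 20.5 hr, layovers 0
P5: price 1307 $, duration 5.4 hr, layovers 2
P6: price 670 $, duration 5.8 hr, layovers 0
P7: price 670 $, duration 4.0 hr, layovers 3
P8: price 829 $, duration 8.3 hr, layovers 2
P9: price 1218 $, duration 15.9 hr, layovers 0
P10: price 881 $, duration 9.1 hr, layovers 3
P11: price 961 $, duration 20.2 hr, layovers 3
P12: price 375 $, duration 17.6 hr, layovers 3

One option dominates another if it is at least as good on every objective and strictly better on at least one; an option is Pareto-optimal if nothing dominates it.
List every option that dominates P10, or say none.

P1, P2, P3, P6, P7, P8

P1: price 170≤881, duration 9.1≤9.1, layovers 3≤3 — dominates P10.
P2: price 747≤881, duration 4.1≤9.1, layovers 1≤3 — dominates P10.
P3: price 672≤881, duration 2.7≤9.1, layovers 3≤3 — dominates P10.
P6: price 670≤881, duration 5.8≤9.1, layovers 0≤3 — dominates P10.
P7: price 670≤881, duration 4.0≤9.1, layovers 3≤3 — dominates P10.
P8: price 829≤881, duration 8.3≤9.1, layovers 2≤3 — dominates P10.
Others (P4, P5, P9, P11, P12) are each worse than P10 on at least one objective.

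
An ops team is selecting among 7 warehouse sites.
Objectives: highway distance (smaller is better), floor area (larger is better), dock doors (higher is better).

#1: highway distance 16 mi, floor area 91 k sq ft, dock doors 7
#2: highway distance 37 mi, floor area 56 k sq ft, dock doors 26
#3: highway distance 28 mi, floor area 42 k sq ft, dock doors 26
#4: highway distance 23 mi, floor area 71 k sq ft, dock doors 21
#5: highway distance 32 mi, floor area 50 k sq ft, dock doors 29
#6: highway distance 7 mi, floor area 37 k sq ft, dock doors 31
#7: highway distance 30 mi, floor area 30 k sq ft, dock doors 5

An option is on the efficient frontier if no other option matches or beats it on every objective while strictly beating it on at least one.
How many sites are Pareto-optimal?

6

#1: not dominated (best floor area).
#2: not dominated.
#3: not dominated.
#4: not dominated.
#5: not dominated.
#6: not dominated (best highway distance).
#7: dominated by #1 (highway distance 16≤30, floor area 91≥30, dock doors 7≥5).
Pareto-optimal: #1, #2, #3, #4, #5, #6 → 6.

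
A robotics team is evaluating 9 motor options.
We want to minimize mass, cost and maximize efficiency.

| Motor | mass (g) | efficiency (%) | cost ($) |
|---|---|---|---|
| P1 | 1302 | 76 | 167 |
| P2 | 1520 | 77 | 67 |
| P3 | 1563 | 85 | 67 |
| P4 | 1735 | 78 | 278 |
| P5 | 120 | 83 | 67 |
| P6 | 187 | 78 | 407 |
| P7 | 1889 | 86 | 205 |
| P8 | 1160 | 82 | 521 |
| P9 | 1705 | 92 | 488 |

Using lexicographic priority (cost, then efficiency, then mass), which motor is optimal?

P3

First minimize cost: best is 67, kept {P2, P3, P5}.
Then maximize efficiency: best is 85, kept {P3}.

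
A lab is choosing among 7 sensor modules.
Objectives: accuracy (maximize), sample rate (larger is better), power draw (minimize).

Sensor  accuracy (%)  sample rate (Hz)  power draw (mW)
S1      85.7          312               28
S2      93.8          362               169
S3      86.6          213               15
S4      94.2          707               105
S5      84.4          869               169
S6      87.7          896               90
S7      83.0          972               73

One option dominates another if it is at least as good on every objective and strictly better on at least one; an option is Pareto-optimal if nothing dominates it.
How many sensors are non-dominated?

S1: not dominated.
S2: dominated by S4 (accuracy 94.2≥93.8, sample rate 707≥362, power draw 105≤169).
S3: not dominated (best power draw).
S4: not dominated (best accuracy).
S5: dominated by S6 (accuracy 87.7≥84.4, sample rate 896≥869, power draw 90≤169).
S6: not dominated.
S7: not dominated (best sample rate).
Pareto-optimal: S1, S3, S4, S6, S7 → 5.

5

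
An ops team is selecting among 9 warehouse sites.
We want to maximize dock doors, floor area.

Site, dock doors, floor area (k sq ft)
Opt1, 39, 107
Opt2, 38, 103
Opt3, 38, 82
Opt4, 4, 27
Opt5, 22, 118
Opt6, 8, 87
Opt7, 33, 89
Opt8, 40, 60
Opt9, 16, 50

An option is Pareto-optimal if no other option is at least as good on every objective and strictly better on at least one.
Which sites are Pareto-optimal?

Opt1: not dominated.
Opt2: dominated by Opt1 (dock doors 39≥38, floor area 107≥103).
Opt3: dominated by Opt1 (dock doors 39≥38, floor area 107≥82).
Opt4: dominated by Opt1 (dock doors 39≥4, floor area 107≥27).
Opt5: not dominated (best floor area).
Opt6: dominated by Opt1 (dock doors 39≥8, floor area 107≥87).
Opt7: dominated by Opt1 (dock doors 39≥33, floor area 107≥89).
Opt8: not dominated (best dock doors).
Opt9: dominated by Opt1 (dock doors 39≥16, floor area 107≥50).

Opt1, Opt5, Opt8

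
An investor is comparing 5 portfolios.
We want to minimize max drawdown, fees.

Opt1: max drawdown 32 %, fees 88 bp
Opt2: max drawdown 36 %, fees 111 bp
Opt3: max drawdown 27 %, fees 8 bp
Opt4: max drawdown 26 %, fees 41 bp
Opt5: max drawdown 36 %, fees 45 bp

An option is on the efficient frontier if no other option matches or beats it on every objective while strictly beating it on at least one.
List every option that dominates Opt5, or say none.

Opt3, Opt4

Opt3: max drawdown 27≤36, fees 8≤45 — dominates Opt5.
Opt4: max drawdown 26≤36, fees 41≤45 — dominates Opt5.
Others (Opt1, Opt2) are each worse than Opt5 on at least one objective.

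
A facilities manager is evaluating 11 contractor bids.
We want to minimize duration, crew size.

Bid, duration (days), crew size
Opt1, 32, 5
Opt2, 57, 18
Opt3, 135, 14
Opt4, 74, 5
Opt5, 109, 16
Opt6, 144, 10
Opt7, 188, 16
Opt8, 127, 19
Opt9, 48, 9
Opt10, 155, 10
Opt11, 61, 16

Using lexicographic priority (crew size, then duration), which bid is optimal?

First minimize crew size: best is 5, kept {Opt1, Opt4}.
Then minimize duration: best is 32, kept {Opt1}.

Opt1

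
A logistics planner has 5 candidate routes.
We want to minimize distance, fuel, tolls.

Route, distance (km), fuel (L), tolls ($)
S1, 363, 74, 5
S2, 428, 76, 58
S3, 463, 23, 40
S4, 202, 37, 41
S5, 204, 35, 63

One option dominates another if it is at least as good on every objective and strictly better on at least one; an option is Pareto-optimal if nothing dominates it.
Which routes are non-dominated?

S1, S3, S4, S5

S1: not dominated (best tolls).
S2: dominated by S1 (distance 363≤428, fuel 74≤76, tolls 5≤58).
S3: not dominated (best fuel).
S4: not dominated (best distance).
S5: not dominated.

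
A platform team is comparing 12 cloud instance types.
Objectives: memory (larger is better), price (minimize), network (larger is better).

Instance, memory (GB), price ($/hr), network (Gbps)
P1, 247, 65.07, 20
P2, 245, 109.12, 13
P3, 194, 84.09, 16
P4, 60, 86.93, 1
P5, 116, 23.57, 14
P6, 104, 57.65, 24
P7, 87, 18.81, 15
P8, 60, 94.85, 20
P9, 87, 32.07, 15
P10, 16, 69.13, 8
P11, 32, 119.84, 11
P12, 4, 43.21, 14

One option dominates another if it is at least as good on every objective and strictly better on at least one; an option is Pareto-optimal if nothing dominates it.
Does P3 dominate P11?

Yes

P3 vs P11: memory 194≥32, price 84.09≤119.84, network 16≥11 — P3 is at least as good on every objective with at least one strict improvement.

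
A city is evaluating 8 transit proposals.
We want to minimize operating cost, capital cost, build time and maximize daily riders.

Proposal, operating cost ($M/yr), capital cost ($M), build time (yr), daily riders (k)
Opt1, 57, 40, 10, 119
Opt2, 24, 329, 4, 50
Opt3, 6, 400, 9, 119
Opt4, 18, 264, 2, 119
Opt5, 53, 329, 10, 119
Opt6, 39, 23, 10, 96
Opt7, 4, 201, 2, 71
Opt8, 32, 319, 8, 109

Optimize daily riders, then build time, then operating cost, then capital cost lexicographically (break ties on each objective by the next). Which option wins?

First maximize daily riders: best is 119, kept {Opt1, Opt3, Opt4, Opt5}.
Then minimize build time: best is 2, kept {Opt4}.

Opt4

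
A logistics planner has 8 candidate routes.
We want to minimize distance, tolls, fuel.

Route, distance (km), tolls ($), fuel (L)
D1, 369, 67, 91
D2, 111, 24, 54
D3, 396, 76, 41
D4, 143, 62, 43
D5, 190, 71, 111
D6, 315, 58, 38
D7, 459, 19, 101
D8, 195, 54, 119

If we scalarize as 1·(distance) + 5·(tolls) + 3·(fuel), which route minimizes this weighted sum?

D1: 1·369 + 5·67 + 3·91 = 977
D2: 1·111 + 5·24 + 3·54 = 393
D3: 1·396 + 5·76 + 3·41 = 899
D4: 1·143 + 5·62 + 3·43 = 582
D5: 1·190 + 5·71 + 3·111 = 878
D6: 1·315 + 5·58 + 3·38 = 719
D7: 1·459 + 5·19 + 3·101 = 857
D8: 1·195 + 5·54 + 3·119 = 822
Lowest: D2 at 393.

D2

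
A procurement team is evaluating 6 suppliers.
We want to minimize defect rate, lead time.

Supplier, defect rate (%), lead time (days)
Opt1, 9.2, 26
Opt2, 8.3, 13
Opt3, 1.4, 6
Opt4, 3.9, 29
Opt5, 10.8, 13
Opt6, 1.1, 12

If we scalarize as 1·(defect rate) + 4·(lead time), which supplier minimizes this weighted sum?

Opt1: 1·9.2 + 4·26 = 113.2
Opt2: 1·8.3 + 4·13 = 60.3
Opt3: 1·1.4 + 4·6 = 25.4
Opt4: 1·3.9 + 4·29 = 119.9
Opt5: 1·10.8 + 4·13 = 62.8
Opt6: 1·1.1 + 4·12 = 49.1
Lowest: Opt3 at 25.4.

Opt3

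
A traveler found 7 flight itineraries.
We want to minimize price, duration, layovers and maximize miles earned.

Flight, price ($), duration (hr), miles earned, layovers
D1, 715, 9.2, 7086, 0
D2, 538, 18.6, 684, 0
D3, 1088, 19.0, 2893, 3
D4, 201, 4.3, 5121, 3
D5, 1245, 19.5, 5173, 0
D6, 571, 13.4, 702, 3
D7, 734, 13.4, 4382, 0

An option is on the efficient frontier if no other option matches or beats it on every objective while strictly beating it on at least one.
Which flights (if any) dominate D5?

D1: price 715≤1245, duration 9.2≤19.5, miles earned 7086≥5173, layovers 0≤0 — dominates D5.
Others (D2, D3, D4, D6, D7) are each worse than D5 on at least one objective.

D1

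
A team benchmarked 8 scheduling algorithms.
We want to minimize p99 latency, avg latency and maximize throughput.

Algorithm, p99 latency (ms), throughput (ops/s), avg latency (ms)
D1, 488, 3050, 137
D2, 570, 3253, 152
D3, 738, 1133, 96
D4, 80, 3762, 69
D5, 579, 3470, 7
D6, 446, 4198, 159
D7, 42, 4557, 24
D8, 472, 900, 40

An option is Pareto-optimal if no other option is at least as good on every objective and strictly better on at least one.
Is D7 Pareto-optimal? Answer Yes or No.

Yes

D1: worse on p99 latency (488 vs 42).
D2: worse on p99 latency (570 vs 42).
D3: worse on p99 latency (738 vs 42).
D4: worse on p99 latency (80 vs 42).
D5: worse on p99 latency (579 vs 42).
D6: worse on p99 latency (446 vs 42).
D8: worse on p99 latency (472 vs 42).
No option is at least as good as D7 on every objective and strictly better on one.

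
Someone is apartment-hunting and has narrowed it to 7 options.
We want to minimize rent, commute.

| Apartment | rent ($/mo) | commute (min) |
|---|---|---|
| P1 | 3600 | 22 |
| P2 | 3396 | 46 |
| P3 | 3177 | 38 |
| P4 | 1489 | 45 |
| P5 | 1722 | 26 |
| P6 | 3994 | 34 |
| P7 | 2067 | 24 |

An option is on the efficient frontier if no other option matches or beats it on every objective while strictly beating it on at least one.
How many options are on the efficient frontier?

P1: not dominated (best commute).
P2: dominated by P3 (rent 3177≤3396, commute 38≤46).
P3: dominated by P5 (rent 1722≤3177, commute 26≤38).
P4: not dominated (best rent).
P5: not dominated.
P6: dominated by P1 (rent 3600≤3994, commute 22≤34).
P7: not dominated.
Pareto-optimal: P1, P4, P5, P7 → 4.

4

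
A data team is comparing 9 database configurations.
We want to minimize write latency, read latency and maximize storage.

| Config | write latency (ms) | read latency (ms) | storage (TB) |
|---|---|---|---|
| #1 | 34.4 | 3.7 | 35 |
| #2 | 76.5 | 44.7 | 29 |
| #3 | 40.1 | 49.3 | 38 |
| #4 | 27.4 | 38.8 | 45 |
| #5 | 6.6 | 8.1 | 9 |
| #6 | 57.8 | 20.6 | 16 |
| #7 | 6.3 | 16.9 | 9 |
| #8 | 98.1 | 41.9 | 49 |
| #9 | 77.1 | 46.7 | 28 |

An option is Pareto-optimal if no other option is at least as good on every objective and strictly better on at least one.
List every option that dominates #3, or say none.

#4

#4: write latency 27.4≤40.1, read latency 38.8≤49.3, storage 45≥38 — dominates #3.
Others (#1, #2, #5, #6, #7, #8, #9) are each worse than #3 on at least one objective.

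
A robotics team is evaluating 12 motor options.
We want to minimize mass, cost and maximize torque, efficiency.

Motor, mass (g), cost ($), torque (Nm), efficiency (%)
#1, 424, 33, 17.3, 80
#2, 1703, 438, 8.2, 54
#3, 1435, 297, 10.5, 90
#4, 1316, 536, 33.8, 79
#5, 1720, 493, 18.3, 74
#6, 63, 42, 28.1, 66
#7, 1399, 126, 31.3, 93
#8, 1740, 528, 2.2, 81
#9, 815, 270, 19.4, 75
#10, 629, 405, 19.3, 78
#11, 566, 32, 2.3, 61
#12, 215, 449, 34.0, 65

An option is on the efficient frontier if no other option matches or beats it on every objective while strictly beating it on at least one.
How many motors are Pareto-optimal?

#1: not dominated.
#2: dominated by #1 (mass 424≤1703, cost 33≤438, torque 17.3≥8.2, efficiency 80≥54).
#3: dominated by #7 (mass 1399≤1435, cost 126≤297, torque 31.3≥10.5, efficiency 93≥90).
#4: not dominated.
#5: dominated by #7 (mass 1399≤1720, cost 126≤493, torque 31.3≥18.3, efficiency 93≥74).
#6: not dominated (best mass).
#7: not dominated (best efficiency).
#8: dominated by #3 (mass 1435≤1740, cost 297≤528, torque 10.5≥2.2, efficiency 90≥81).
#9: not dominated.
#10: not dominated.
#11: not dominated (best cost).
#12: not dominated (best torque).
Pareto-optimal: #1, #4, #6, #7, #9, #10, #11, #12 → 8.

8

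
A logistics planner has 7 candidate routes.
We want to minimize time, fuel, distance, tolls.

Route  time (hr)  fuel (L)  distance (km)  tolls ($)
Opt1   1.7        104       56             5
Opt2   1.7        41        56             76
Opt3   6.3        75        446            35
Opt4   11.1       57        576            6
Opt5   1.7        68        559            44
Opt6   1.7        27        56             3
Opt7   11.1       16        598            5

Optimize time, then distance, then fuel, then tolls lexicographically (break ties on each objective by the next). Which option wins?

Opt6

First minimize time: best is 1.7, kept {Opt1, Opt2, Opt5, Opt6}.
Then minimize distance: best is 56, kept {Opt1, Opt2, Opt6}.
Then minimize fuel: best is 27, kept {Opt6}.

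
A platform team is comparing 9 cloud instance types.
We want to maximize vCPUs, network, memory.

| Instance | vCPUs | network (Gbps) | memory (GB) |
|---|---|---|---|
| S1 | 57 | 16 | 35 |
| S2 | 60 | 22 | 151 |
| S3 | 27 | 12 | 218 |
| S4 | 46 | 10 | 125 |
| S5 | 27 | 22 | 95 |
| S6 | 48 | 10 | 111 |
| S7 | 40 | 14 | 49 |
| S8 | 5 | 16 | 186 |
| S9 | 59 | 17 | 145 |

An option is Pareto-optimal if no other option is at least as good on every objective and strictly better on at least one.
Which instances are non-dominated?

S1: dominated by S2 (vCPUs 60≥57, network 22≥16, memory 151≥35).
S2: not dominated (best vCPUs).
S3: not dominated (best memory).
S4: dominated by S2 (vCPUs 60≥46, network 22≥10, memory 151≥125).
S5: dominated by S2 (vCPUs 60≥27, network 22≥22, memory 151≥95).
S6: dominated by S2 (vCPUs 60≥48, network 22≥10, memory 151≥111).
S7: dominated by S2 (vCPUs 60≥40, network 22≥14, memory 151≥49).
S8: not dominated.
S9: dominated by S2 (vCPUs 60≥59, network 22≥17, memory 151≥145).

S2, S3, S8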